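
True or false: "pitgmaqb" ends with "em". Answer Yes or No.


Input string: 'pitgmaqb'
Suffix to check: 'em'
Last 2 characters of input: 'qb'
Match: False
Result: No


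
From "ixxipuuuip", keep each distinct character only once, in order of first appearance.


Input: 'ixxipuuuip'
Operation: keep first occurrence of each character
Scan: s[0]='i' new -> keep; s[1]='x' new -> keep; s[2]='x' seen -> skip; s[3]='i' seen -> skip; s[4]='p' new -> keep; s[5]='u' new -> keep; s[6]='u' seen -> skip; s[7]='u' seen -> skip; s[8]='i' seen -> skip; s[9]='p' seen -> skip
Result: ixpu


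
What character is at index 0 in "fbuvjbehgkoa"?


Input string: 'fbuvjbehgkoa'
Operation: get character at index 0
Index mapping: s[0]='f'
Result: 'f'


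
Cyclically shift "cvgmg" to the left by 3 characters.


Input: 'cvgmg', shift = 3
Operation: split at index 3 and swap parts
Front part s[0:3] = 'cvg'
Back part s[3:] = 'mg'
Rotated = back + front = 'mg' + 'cvg'
Result: mgcvg


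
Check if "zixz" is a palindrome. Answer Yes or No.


Input string: 'zixz'
Reversed: 'zxiz'
Compare pairs: s[0]='z' vs s[3]='z' (match), s[1]='i' vs s[2]='x' (mismatch)
Palindrome: No


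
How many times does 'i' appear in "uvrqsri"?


Input string: 'uvrqsri'
Target character: 'i'
Scan each position: s[6]='i'
Matches found at indices: 6
Total: 1


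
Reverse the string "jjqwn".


Input string: 'jjqwn'
Operation: reverse character order
Original order: 'j' -> 'j' -> 'q' -> 'w' -> 'n'
Reversed order: 'n' -> 'w' -> 'q' -> 'j' -> 'j'
Result: nwqjj


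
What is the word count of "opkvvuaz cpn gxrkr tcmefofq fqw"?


Input string: 'opkvvuaz cpn gxrkr tcmefofq fqw'
Operation: split by spaces
Words found: 'opkvvuaz', 'cpn', 'gxrkr', 'tcmefofq', 'fqw'
Word count: 5


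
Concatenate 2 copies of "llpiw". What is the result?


Input string: 'llpiw'
Operation: repeat 2 times
Concatenation: 'llpiw' + 'llpiw'
Result: llpiwllpiw


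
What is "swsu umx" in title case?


Input string: 'swsu umx'
Operation: capitalize first letter of each word
Word transformations: 'swsu'->'Swsu', 'umx'->'Umx'
Result: Swsu Umx


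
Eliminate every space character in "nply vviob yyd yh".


Input string: 'nply vviob yyd yh'
Operation: remove all spaces
Words: 'nply', 'vviob', 'yyd', 'yh'
Join without spaces: nplyvviobyydyh


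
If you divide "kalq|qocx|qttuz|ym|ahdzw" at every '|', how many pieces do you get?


Input string: 'kalq|qocx|qttuz|ym|ahdzw'
Delimiter: '|'
Split result: 'kalq', 'qocx', 'qttuz', 'ym', 'ahdzw'
Number of parts: 5


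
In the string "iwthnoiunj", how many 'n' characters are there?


Input string: 'iwthnoiunj'
Target character: 'n'
Scan each position: s[4]='n', s[8]='n'
Matches found at indices: 4, 8
Total: 2


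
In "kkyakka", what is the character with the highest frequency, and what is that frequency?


Input: 'kkyakka'
Operation: tally each character
Counts: 'a':2, 'k':4, 'y':1
Maximum: 'k' appears 4 times


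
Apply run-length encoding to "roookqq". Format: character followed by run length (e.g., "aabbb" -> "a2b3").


Input: 'roookqq'
Operation: identify consecutive runs
Runs: 'r' -> r1, 'ooo' -> o3, 'k' -> k1, 'qq' -> q2
Encoded: r1o3k1q2


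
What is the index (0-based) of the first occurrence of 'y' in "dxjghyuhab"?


Input string: 'dxjghyuhab'
Target: 'y'
Scanning left to right: s[0]='d', s[1]='x', s[2]='j', s[3]='g', s[4]='h', s[5]='y'
First match at index: 5


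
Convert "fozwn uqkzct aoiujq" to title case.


Input string: 'fozwn uqkzct aoiujq'
Operation: capitalize first letter of each word
Word transformations: 'fozwn'->'Fozwn', 'uqkzct'->'Uqkzct', 'aoiujq'->'Aoiujq'
Result: Fozwn Uqkzct Aoiujq


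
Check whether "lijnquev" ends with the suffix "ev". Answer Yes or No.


Input string: 'lijnquev'
Suffix to check: 'ev'
Last 2 characters of input: 'ev'
Match: True
Result: Yes


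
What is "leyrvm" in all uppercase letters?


Input string: 'leyrvm'
Operation: convert each letter to uppercase
Mapping: 'l'->'L', 'e'->'E', 'y'->'Y', 'r'->'R', 'v'->'V', 'm'->'M'
Result: LEYRVM


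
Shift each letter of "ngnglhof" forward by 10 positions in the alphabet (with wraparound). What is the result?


Input: 'ngnglhof', shift = 10
Operation: for each letter, (position + 10) mod 26
Mapping: 'n'(13+10=23)->'x', 'g'(6+10=16)->'q', 'n'(13+10=23)->'x', 'g'(6+10=16)->'q', 'l'(11+10=21)->'v', 'h'(7+10=17)->'r', 'o'(14+10=24)->'y', 'f'(5+10=15)->'p'
Result: xqxqvryp


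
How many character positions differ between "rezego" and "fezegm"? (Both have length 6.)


String 1: 'rezego'
String 2: 'fezegm'
Compare each position: pos 0: 'r'!='f', pos 1: 'e'=='e', pos 2: 'z'=='z', pos 3: 'e'=='e', pos 4: 'g'=='g', pos 5: 'o'!='m'
Differing positions: 2
Hamming distance: 2


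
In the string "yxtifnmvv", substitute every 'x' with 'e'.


Input string: 'yxtifnmvv'
Operation: replace 'x' with 'e'
Positions of 'x': 1
After replacement: yetifnmvv


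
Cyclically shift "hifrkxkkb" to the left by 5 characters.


Input: 'hifrkxkkb', shift = 5
Operation: split at index 5 and swap parts
Front part s[0:5] = 'hifrk'
Back part s[5:] = 'xkkb'
Rotated = back + front = 'xkkb' + 'hifrk'
Result: xkkbhifrk


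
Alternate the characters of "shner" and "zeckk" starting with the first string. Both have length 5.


String 1: 'shner'
String 2: 'zeckk'
Operation: alternate characters
Pairs: 's'+'z', 'h'+'e', 'n'+'c', 'e'+'k', 'r'+'k'
Result: szhencekrk


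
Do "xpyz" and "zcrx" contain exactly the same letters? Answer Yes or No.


String 1: 'xpyz' -> sorted: 'pxyz'
String 2: 'zcrx' -> sorted: 'crxz'
Compare sorted forms: 'pxyz' != 'crxz'
Anagram: No


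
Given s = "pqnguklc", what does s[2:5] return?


Input string: 'pqnguklc'
Operation: slice [2:5]
Extract characters: s[2]='n', s[3]='g', s[4]='u'
Result: ngu


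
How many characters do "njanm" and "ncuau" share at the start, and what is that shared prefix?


String 1: 'njanm'
String 2: 'ncuau'
Compare position by position:
pos 0: 'n' vs 'n' match
pos 1: 'j' vs 'c' differ -> stop
Longest common prefix: "n" (length 1)


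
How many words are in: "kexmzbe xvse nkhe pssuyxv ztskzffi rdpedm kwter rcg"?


Input string: 'kexmzbe xvse nkhe pssuyxv ztskzffi rdpedm kwter rcg'
Operation: split by spaces
Words found: 'kexmzbe', 'xvse', 'nkhe', 'pssuyxv', 'ztskzffi', 'rdpedm', 'kwter', 'rcg'
Word count: 8


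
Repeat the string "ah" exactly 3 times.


Input string: 'ah'
Operation: repeat 3 times
Concatenation: 'ah' + 'ah' + 'ah'
Result: ahahah


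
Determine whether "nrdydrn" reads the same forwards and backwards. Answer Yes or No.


Input string: 'nrdydrn'
Reversed: 'nrdydrn'
Compare pairs: s[0]='n' vs s[6]='n' (match), s[1]='r' vs s[5]='r' (match), s[2]='d' vs s[4]='d' (match)
Palindrome: Yes


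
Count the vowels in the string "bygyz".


Input string: 'bygyz'
Operation: count vowels (a, e, i, o, u)
Scan: s[0]='b', s[1]='y', s[2]='g', s[3]='y', s[4]='z'
Vowels found: 0
Result: 0


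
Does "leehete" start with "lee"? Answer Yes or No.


Input string: 'leehete'
Prefix to check: 'lee'
First 3 characters of input: 'lee'
Match: True
Result: Yes


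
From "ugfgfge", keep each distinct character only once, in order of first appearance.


Input: 'ugfgfge'
Operation: keep first occurrence of each character
Scan: s[0]='u' new -> keep; s[1]='g' new -> keep; s[2]='f' new -> keep; s[3]='g' seen -> skip; s[4]='f' seen -> skip; s[5]='g' seen -> skip; s[6]='e' new -> keep
Result: ugfe


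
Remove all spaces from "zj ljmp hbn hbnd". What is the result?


Input string: 'zj ljmp hbn hbnd'
Operation: remove all spaces
Words: 'zj', 'ljmp', 'hbn', 'hbnd'
Join without spaces: zjljmphbnhbnd


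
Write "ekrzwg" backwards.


Input string: 'ekrzwg'
Operation: reverse character order
Original order: 'e' -> 'k' -> 'r' -> 'z' -> 'w' -> 'g'
Reversed order: 'g' -> 'w' -> 'z' -> 'r' -> 'k' -> 'e'
Result: gwzrke


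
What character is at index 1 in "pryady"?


Input string: 'pryady'
Operation: get character at index 1
Index mapping: s[0]='p', s[1]='r'
Result: 'r'


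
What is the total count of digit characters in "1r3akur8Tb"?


Input string: '1r3akur8Tb'
Operation: count digit characters (0-9)
Scan: '1'(digit), 'r', '3'(digit), 'a', 'k', 'u', 'r', '8'(digit), 'T', 'b'
Digits found: 3
Result: 3


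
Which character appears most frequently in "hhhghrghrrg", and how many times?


Input: 'hhhghrghrrg'
Operation: tally each character
Counts: 'g':3, 'h':5, 'r':3
Maximum: 'h' appears 5 times


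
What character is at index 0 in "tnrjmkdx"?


Input string: 'tnrjmkdx'
Operation: get character at index 0
Index mapping: s[0]='t'
Result: 't'


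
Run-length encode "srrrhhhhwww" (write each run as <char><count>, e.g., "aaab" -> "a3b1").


Input: 'srrrhhhhwww'
Operation: identify consecutive runs
Runs: 's' -> s1, 'rrr' -> r3, 'hhhh' -> h4, 'www' -> w3
Encoded: s1r3h4w3


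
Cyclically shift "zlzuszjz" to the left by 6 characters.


Input: 'zlzuszjz', shift = 6
Operation: split at index 6 and swap parts
Front part s[0:6] = 'zlzusz'
Back part s[6:] = 'jz'
Rotated = back + front = 'jz' + 'zlzusz'
Result: jzzlzusz


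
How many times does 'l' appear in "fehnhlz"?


Input string: 'fehnhlz'
Target character: 'l'
Scan each position: s[5]='l'
Matches found at indices: 5
Total: 1


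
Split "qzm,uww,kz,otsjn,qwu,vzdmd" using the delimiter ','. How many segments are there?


Input string: 'qzm,uww,kz,otsjn,qwu,vzdmd'
Delimiter: ','
Split result: 'qzm', 'uww', 'kz', 'otsjn', 'qwu', 'vzdmd'
Number of parts: 6


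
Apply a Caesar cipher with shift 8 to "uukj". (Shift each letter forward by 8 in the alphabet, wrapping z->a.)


Input: 'uukj', shift = 8
Operation: for each letter, (position + 8) mod 26
Mapping: 'u'(20+8=28, 28 mod 26=2)->'c', 'u'(20+8=28, 28 mod 26=2)->'c', 'k'(10+8=18)->'s', 'j'(9+8=17)->'r'
Result: ccsr


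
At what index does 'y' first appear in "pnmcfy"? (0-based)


Input string: 'pnmcfy'
Target: 'y'
Scanning left to right: s[0]='p', s[1]='n', s[2]='m', s[3]='c', s[4]='f', s[5]='y'
First match at index: 5


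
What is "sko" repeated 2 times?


Input string: 'sko'
Operation: repeat 2 times
Concatenation: 'sko' + 'sko'
Result: skosko


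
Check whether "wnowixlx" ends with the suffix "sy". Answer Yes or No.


Input string: 'wnowixlx'
Suffix to check: 'sy'
Last 2 characters of input: 'lx'
Match: False
Result: No


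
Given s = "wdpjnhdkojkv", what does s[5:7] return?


Input string: 'wdpjnhdkojkv'
Operation: slice [5:7]
Extract characters: s[5]='h', s[6]='d'
Result: hd


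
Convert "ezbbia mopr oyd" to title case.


Input string: 'ezbbia mopr oyd'
Operation: capitalize first letter of each word
Word transformations: 'ezbbia'->'Ezbbia', 'mopr'->'Mopr', 'oyd'->'Oyd'
Result: Ezbbia Mopr Oyd


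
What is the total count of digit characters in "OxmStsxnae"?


Input string: 'OxmStsxnae'
Operation: count digit characters (0-9)
Scan: 'O', 'x', 'm', 'S', 't', 's', 'x', 'n', 'a', 'e'
Digits found: 0
Result: 0


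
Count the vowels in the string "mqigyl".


Input string: 'mqigyl'
Operation: count vowels (a, e, i, o, u)
Scan: s[0]='m', s[1]='q', s[2]='i' (vowel), s[3]='g', s[4]='y', s[5]='l'
Vowels found: 1
Result: 1


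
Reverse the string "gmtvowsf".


Input string: 'gmtvowsf'
Operation: reverse character order
Original order: 'g' -> 'm' -> 't' -> 'v' -> 'o' -> 'w' -> 's' -> 'f'
Reversed order: 'f' -> 's' -> 'w' -> 'o' -> 'v' -> 't' -> 'm' -> 'g'
Result: fswovtmg


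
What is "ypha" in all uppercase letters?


Input string: 'ypha'
Operation: convert each letter to uppercase
Mapping: 'y'->'Y', 'p'->'P', 'h'->'H', 'a'->'A'
Result: YPHA


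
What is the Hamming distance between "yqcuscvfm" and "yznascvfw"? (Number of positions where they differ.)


String 1: 'yqcuscvfm'
String 2: 'yznascvfw'
Compare each position: pos 0: 'y'=='y', pos 1: 'q'!='z', pos 2: 'c'!='n', pos 3: 'u'!='a', pos 4: 's'=='s', pos 5: 'c'=='c', pos 6: 'v'=='v', pos 7: 'f'=='f', pos 8: 'm'!='w'
Differing positions: 4
Hamming distance: 4


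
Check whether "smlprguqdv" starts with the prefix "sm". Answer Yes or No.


Input string: 'smlprguqdv'
Prefix to check: 'sm'
First 2 characters of input: 'sm'
Match: True
Result: Yes


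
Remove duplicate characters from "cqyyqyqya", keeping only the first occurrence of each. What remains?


Input: 'cqyyqyqya'
Operation: keep first occurrence of each character
Scan: s[0]='c' new -> keep; s[1]='q' new -> keep; s[2]='y' new -> keep; s[3]='y' seen -> skip; s[4]='q' seen -> skip; s[5]='y' seen -> skip; s[6]='q' seen -> skip; s[7]='y' seen -> skip; s[8]='a' new -> keep
Result: cqya


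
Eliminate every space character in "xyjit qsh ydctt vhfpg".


Input string: 'xyjit qsh ydctt vhfpg'
Operation: remove all spaces
Words: 'xyjit', 'qsh', 'ydctt', 'vhfpg'
Join without spaces: xyjitqshydcttvhfpg


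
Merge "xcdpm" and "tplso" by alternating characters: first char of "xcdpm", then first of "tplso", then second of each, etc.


String 1: 'xcdpm'
String 2: 'tplso'
Operation: alternate characters
Pairs: 'x'+'t', 'c'+'p', 'd'+'l', 'p'+'s', 'm'+'o'
Result: xtcpdlpsmo


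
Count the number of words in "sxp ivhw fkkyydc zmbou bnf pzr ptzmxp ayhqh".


Input string: 'sxp ivhw fkkyydc zmbou bnf pzr ptzmxp ayhqh'
Operation: split by spaces
Words found: 'sxp', 'ivhw', 'fkkyydc', 'zmbou', 'bnf', 'pzr', 'ptzmxp', 'ayhqh'
Word count: 8


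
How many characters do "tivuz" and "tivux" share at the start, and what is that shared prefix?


String 1: 'tivuz'
String 2: 'tivux'
Compare position by position:
pos 0: 't' vs 't' match
pos 1: 'i' vs 'i' match
pos 2: 'v' vs 'v' match
pos 3: 'u' vs 'u' match
pos 4: 'z' vs 'x' differ -> stop
Longest common prefix: "tivu" (length 4)


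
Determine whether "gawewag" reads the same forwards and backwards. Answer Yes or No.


Input string: 'gawewag'
Reversed: 'gawewag'
Compare pairs: s[0]='g' vs s[6]='g' (match), s[1]='a' vs s[5]='a' (match), s[2]='w' vs s[4]='w' (match)
Palindrome: Yes


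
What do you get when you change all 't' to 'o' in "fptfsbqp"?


Input string: 'fptfsbqp'
Operation: replace 't' with 'o'
Positions of 't': 2
After replacement: fpofsbqp


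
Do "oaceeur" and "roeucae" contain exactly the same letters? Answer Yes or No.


String 1: 'oaceeur' -> sorted: 'aceeoru'
String 2: 'roeucae' -> sorted: 'aceeoru'
Compare sorted forms: 'aceeoru' == 'aceeoru'
Anagram: Yes


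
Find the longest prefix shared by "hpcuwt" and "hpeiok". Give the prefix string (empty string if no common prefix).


String 1: 'hpcuwt'
String 2: 'hpeiok'
Compare position by position:
pos 0: 'h' vs 'h' match
pos 1: 'p' vs 'p' match
pos 2: 'c' vs 'e' differ -> stop
Longest common prefix: "hp" (length 2)


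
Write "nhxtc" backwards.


Input string: 'nhxtc'
Operation: reverse character order
Original order: 'n' -> 'h' -> 'x' -> 't' -> 'c'
Reversed order: 'c' -> 't' -> 'x' -> 'h' -> 'n'
Result: ctxhn


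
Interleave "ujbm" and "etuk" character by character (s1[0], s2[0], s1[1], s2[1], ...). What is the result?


String 1: 'ujbm'
String 2: 'etuk'
Operation: alternate characters
Pairs: 'u'+'e', 'j'+'t', 'b'+'u', 'm'+'k'
Result: uejtbumk


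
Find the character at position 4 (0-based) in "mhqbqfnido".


Input string: 'mhqbqfnido'
Operation: get character at index 4
Index mapping: s[0]='m', s[1]='h', s[2]='q', s[3]='b', s[4]='q'
Result: 'q'


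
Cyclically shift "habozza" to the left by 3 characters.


Input: 'habozza', shift = 3
Operation: split at index 3 and swap parts
Front part s[0:3] = 'hab'
Back part s[3:] = 'ozza'
Rotated = back + front = 'ozza' + 'hab'
Result: ozzahab


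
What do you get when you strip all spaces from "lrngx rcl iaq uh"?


Input string: 'lrngx rcl iaq uh'
Operation: remove all spaces
Words: 'lrngx', 'rcl', 'iaq', 'uh'
Join without spaces: lrngxrcliaquh


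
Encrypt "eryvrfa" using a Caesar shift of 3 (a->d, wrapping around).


Input: 'eryvrfa', shift = 3
Operation: for each letter, (position + 3) mod 26
Mapping: 'e'(4+3=7)->'h', 'r'(17+3=20)->'u', 'y'(24+3=27, 27 mod 26=1)->'b', 'v'(21+3=24)->'y', 'r'(17+3=20)->'u', 'f'(5+3=8)->'i', 'a'(0+3=3)->'d'
Result: hubyuid


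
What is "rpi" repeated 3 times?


Input string: 'rpi'
Operation: repeat 3 times
Concatenation: 'rpi' + 'rpi' + 'rpi'
Result: rpirpirpi


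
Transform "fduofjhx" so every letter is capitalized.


Input string: 'fduofjhx'
Operation: convert each letter to uppercase
Mapping: 'f'->'F', 'd'->'D', 'u'->'U', 'o'->'O', 'f'->'F', 'j'->'J', 'h'->'H', 'x'->'X'
Result: FDUOFJHX


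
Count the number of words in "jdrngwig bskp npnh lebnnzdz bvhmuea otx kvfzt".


Input string: 'jdrngwig bskp npnh lebnnzdz bvhmuea otx kvfzt'
Operation: split by spaces
Words found: 'jdrngwig', 'bskp', 'npnh', 'lebnnzdz', 'bvhmuea', 'otx', 'kvfzt'
Word count: 7


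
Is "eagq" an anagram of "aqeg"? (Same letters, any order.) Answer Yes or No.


String 1: 'aqeg' -> sorted: 'aegq'
String 2: 'eagq' -> sorted: 'aegq'
Compare sorted forms: 'aegq' == 'aegq'
Anagram: Yes


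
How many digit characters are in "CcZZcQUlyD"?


Input string: 'CcZZcQUlyD'
Operation: count digit characters (0-9)
Scan: 'C', 'c', 'Z', 'Z', 'c', 'Q', 'U', 'l', 'y', 'D'
Digits found: 0
Result: 0


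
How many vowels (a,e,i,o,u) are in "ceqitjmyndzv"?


Input string: 'ceqitjmyndzv'
Operation: count vowels (a, e, i, o, u)
Scan: s[0]='c', s[1]='e' (vowel), s[2]='q', s[3]='i' (vowel), s[4]='t', s[5]='j', s[6]='m', s[7]='y', s[8]='n', s[9]='d', s[10]='z', s[11]='v'
Vowels found: 2
Result: 2


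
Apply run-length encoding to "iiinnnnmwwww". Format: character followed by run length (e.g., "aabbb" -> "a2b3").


Input: 'iiinnnnmwwww'
Operation: identify consecutive runs
Runs: 'iii' -> i3, 'nnnn' -> n4, 'm' -> m1, 'wwww' -> w4
Encoded: i3n4m1w4


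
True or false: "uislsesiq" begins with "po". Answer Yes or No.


Input string: 'uislsesiq'
Prefix to check: 'po'
First 2 characters of input: 'ui'
Match: False
Result: No


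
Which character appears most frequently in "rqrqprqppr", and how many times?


Input: 'rqrqprqppr'
Operation: tally each character
Counts: 'p':3, 'q':3, 'r':4
Maximum: 'r' appears 4 times


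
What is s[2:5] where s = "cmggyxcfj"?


Input string: 'cmggyxcfj'
Operation: slice [2:5]
Extract characters: s[2]='g', s[3]='g', s[4]='y'
Result: ggy


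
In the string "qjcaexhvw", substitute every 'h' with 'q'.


Input string: 'qjcaexhvw'
Operation: replace 'h' with 'q'
Positions of 'h': 6
After replacement: qjcaexqvw


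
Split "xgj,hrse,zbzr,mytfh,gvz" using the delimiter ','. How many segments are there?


Input string: 'xgj,hrse,zbzr,mytfh,gvz'
Delimiter: ','
Split result: 'xgj', 'hrse', 'zbzr', 'mytfh', 'gvz'
Number of parts: 5


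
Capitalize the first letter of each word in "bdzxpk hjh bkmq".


Input string: 'bdzxpk hjh bkmq'
Operation: capitalize first letter of each word
Word transformations: 'bdzxpk'->'Bdzxpk', 'hjh'->'Hjh', 'bkmq'->'Bkmq'
Result: Bdzxpk Hjh Bkmq


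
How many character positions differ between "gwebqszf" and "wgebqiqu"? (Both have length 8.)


String 1: 'gwebqszf'
String 2: 'wgebqiqu'
Compare each position: pos 0: 'g'!='w', pos 1: 'w'!='g', pos 2: 'e'=='e', pos 3: 'b'=='b', pos 4: 'q'=='q', pos 5: 's'!='i', pos 6: 'z'!='q', pos 7: 'f'!='u'
Differing positions: 5
Hamming distance: 5


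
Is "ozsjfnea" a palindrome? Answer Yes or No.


Input string: 'ozsjfnea'
Reversed: 'aenfjszo'
Compare pairs: s[0]='o' vs s[7]='a' (mismatch), s[1]='z' vs s[6]='e' (mismatch), s[2]='s' vs s[5]='n' (mismatch), s[3]='j' vs s[4]='f' (mismatch)
Palindrome: No


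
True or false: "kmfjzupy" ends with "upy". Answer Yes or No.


Input string: 'kmfjzupy'
Suffix to check: 'upy'
Last 3 characters of input: 'upy'
Match: True
Result: Yes


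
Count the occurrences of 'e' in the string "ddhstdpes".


Input string: 'ddhstdpes'
Target character: 'e'
Scan each position: s[7]='e'
Matches found at indices: 7
Total: 1


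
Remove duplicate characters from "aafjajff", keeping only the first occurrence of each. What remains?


Input: 'aafjajff'
Operation: keep first occurrence of each character
Scan: s[0]='a' new -> keep; s[1]='a' seen -> skip; s[2]='f' new -> keep; s[3]='j' new -> keep; s[4]='a' seen -> skip; s[5]='j' seen -> skip; s[6]='f' seen -> skip; s[7]='f' seen -> skip
Result: afj


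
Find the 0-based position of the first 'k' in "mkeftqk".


Input string: 'mkeftqk'
Target: 'k'
Scanning left to right: s[0]='m', s[1]='k'
First match at index: 1


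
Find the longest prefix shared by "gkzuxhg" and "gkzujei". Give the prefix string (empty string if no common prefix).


String 1: 'gkzuxhg'
String 2: 'gkzujei'
Compare position by position:
pos 0: 'g' vs 'g' match
pos 1: 'k' vs 'k' match
pos 2: 'z' vs 'z' match
pos 3: 'u' vs 'u' match
pos 4: 'x' vs 'j' differ -> stop
Longest common prefix: "gkzu" (length 4)


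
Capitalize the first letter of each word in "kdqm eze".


Input string: 'kdqm eze'
Operation: capitalize first letter of each word
Word transformations: 'kdqm'->'Kdqm', 'eze'->'Eze'
Result: Kdqm Eze


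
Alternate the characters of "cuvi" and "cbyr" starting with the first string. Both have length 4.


String 1: 'cuvi'
String 2: 'cbyr'
Operation: alternate characters
Pairs: 'c'+'c', 'u'+'b', 'v'+'y', 'i'+'r'
Result: ccubvyir


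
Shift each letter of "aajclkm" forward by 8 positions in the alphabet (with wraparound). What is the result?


Input: 'aajclkm', shift = 8
Operation: for each letter, (position + 8) mod 26
Mapping: 'a'(0+8=8)->'i', 'a'(0+8=8)->'i', 'j'(9+8=17)->'r', 'c'(2+8=10)->'k', 'l'(11+8=19)->'t', 'k'(10+8=18)->'s', 'm'(12+8=20)->'u'
Result: iirktsu


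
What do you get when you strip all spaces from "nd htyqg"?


Input string: 'nd htyqg'
Operation: remove all spaces
Words: 'nd', 'htyqg'
Join without spaces: ndhtyqg


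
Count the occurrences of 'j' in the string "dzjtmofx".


Input string: 'dzjtmofx'
Target character: 'j'
Scan each position: s[2]='j'
Matches found at indices: 2
Total: 1


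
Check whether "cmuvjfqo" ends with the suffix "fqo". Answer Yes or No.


Input string: 'cmuvjfqo'
Suffix to check: 'fqo'
Last 3 characters of input: 'fqo'
Match: True
Result: Yes


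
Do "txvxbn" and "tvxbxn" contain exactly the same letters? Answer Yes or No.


String 1: 'txvxbn' -> sorted: 'bntvxx'
String 2: 'tvxbxn' -> sorted: 'bntvxx'
Compare sorted forms: 'bntvxx' == 'bntvxx'
Anagram: Yes


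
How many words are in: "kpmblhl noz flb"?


Input string: 'kpmblhl noz flb'
Operation: split by spaces
Words found: 'kpmblhl', 'noz', 'flb'
Word count: 3


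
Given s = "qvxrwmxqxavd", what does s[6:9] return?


Input string: 'qvxrwmxqxavd'
Operation: slice [6:9]
Extract characters: s[6]='x', s[7]='q', s[8]='x'
Result: xqx


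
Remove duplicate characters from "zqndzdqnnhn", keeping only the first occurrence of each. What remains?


Input: 'zqndzdqnnhn'
Operation: keep first occurrence of each character
Scan: s[0]='z' new -> keep; s[1]='q' new -> keep; s[2]='n' new -> keep; s[3]='d' new -> keep; s[4]='z' seen -> skip; s[5]='d' seen -> skip; s[6]='q' seen -> skip; s[7]='n' seen -> skip; s[8]='n' seen -> skip; s[9]='h' new -> keep; s[10]='n' seen -> skip
Result: zqndh


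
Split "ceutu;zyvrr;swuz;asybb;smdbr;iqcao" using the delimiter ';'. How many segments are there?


Input string: 'ceutu;zyvrr;swuz;asybb;smdbr;iqcao'
Delimiter: ';'
Split result: 'ceutu', 'zyvrr', 'swuz', 'asybb', 'smdbr', 'iqcao'
Number of parts: 6


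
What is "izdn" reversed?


Input string: 'izdn'
Operation: reverse character order
Original order: 'i' -> 'z' -> 'd' -> 'n'
Reversed order: 'n' -> 'd' -> 'z' -> 'i'
Result: ndzi


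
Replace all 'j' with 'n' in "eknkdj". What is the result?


Input string: 'eknkdj'
Operation: replace 'j' with 'n'
Positions of 'j': 5
After replacement: eknkdn


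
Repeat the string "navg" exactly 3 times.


Input string: 'navg'
Operation: repeat 3 times
Concatenation: 'navg' + 'navg' + 'navg'
Result: navgnavgnavg


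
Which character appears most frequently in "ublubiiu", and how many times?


Input: 'ublubiiu'
Operation: tally each character
Counts: 'b':2, 'i':2, 'l':1, 'u':3
Maximum: 'u' appears 3 times


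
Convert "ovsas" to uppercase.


Input string: 'ovsas'
Operation: convert each letter to uppercase
Mapping: 'o'->'O', 'v'->'V', 's'->'S', 'a'->'A', 's'->'S'
Result: OVSAS


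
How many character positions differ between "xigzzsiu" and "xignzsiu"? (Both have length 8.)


String 1: 'xigzzsiu'
String 2: 'xignzsiu'
Compare each position: pos 0: 'x'=='x', pos 1: 'i'=='i', pos 2: 'g'=='g', pos 3: 'z'!='n', pos 4: 'z'=='z', pos 5: 's'=='s', pos 6: 'i'=='i', pos 7: 'u'=='u'
Differing positions: 1
Hamming distance: 1


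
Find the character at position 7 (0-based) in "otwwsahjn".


Input string: 'otwwsahjn'
Operation: get character at index 7
Index mapping: s[0]='o', s[1]='t', s[2]='w', s[3]='w', s[4]='s', s[5]='a', s[6]='h', s[7]='j'
Result: 'j'


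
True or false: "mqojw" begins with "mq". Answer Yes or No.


Input string: 'mqojw'
Prefix to check: 'mq'
First 2 characters of input: 'mq'
Match: True
Result: Yes


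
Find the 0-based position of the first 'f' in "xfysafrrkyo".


Input string: 'xfysafrrkyo'
Target: 'f'
Scanning left to right: s[0]='x', s[1]='f'
First match at index: 1


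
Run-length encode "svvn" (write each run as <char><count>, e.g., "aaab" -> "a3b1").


Input: 'svvn'
Operation: identify consecutive runs
Runs: 's' -> s1, 'vv' -> v2, 'n' -> n1
Encoded: s1v2n1


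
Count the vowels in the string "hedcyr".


Input string: 'hedcyr'
Operation: count vowels (a, e, i, o, u)
Scan: s[0]='h', s[1]='e' (vowel), s[2]='d', s[3]='c', s[4]='y', s[5]='r'
Vowels found: 1
Result: 1


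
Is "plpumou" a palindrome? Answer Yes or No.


Input string: 'plpumou'
Reversed: 'uomuplp'
Compare pairs: s[0]='p' vs s[6]='u' (mismatch), s[1]='l' vs s[5]='o' (mismatch), s[2]='p' vs s[4]='m' (mismatch)
Palindrome: No


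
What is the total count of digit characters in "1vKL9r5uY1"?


Input string: '1vKL9r5uY1'
Operation: count digit characters (0-9)
Scan: '1'(digit), 'v', 'K', 'L', '9'(digit), 'r', '5'(digit), 'u', 'Y', '1'(digit)
Digits found: 4
Result: 4


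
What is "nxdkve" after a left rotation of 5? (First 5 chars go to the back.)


Input: 'nxdkve', shift = 5
Operation: split at index 5 and swap parts
Front part s[0:5] = 'nxdkv'
Back part s[5:] = 'e'
Rotated = back + front = 'e' + 'nxdkv'
Result: enxdkv


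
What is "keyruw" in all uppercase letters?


Input string: 'keyruw'
Operation: convert each letter to uppercase
Mapping: 'k'->'K', 'e'->'E', 'y'->'Y', 'r'->'R', 'u'->'U', 'w'->'W'
Result: KEYRUW


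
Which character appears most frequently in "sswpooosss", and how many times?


Input: 'sswpooosss'
Operation: tally each character
Counts: 'o':3, 'p':1, 's':5, 'w':1
Maximum: 's' appears 5 times


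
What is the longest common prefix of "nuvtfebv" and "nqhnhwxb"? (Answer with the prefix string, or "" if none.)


String 1: 'nuvtfebv'
String 2: 'nqhnhwxb'
Compare position by position:
pos 0: 'n' vs 'n' match
pos 1: 'u' vs 'q' differ -> stop
Longest common prefix: "n" (length 1)


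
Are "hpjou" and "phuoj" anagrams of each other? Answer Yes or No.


String 1: 'hpjou' -> sorted: 'hjopu'
String 2: 'phuoj' -> sorted: 'hjopu'
Compare sorted forms: 'hjopu' == 'hjopu'
Anagram: Yes


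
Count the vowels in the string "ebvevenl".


Input string: 'ebvevenl'
Operation: count vowels (a, e, i, o, u)
Scan: s[0]='e' (vowel), s[1]='b', s[2]='v', s[3]='e' (vowel), s[4]='v', s[5]='e' (vowel), s[6]='n', s[7]='l'
Vowels found: 3
Result: 3


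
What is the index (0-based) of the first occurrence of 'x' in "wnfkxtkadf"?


Input string: 'wnfkxtkadf'
Target: 'x'
Scanning left to right: s[0]='w', s[1]='n', s[2]='f', s[3]='k', s[4]='x'
First match at index: 4


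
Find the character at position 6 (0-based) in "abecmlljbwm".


Input string: 'abecmlljbwm'
Operation: get character at index 6
Index mapping: s[0]='a', s[1]='b', s[2]='e', s[3]='c', s[4]='m', s[5]='l', s[6]='l'
Result: 'l'


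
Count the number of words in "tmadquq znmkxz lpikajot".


Input string: 'tmadquq znmkxz lpikajot'
Operation: split by spaces
Words found: 'tmadquq', 'znmkxz', 'lpikajot'
Word count: 3


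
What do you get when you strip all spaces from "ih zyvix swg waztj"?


Input string: 'ih zyvix swg waztj'
Operation: remove all spaces
Words: 'ih', 'zyvix', 'swg', 'waztj'
Join without spaces: ihzyvixswgwaztj


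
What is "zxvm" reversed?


Input string: 'zxvm'
Operation: reverse character order
Original order: 'z' -> 'x' -> 'v' -> 'm'
Reversed order: 'm' -> 'v' -> 'x' -> 'z'
Result: mvxz


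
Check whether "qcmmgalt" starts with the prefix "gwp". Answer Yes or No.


Input string: 'qcmmgalt'
Prefix to check: 'gwp'
First 3 characters of input: 'qcm'
Match: False
Result: No


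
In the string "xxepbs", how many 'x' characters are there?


Input string: 'xxepbs'
Target character: 'x'
Scan each position: s[0]='x', s[1]='x'
Matches found at indices: 0, 1
Total: 2


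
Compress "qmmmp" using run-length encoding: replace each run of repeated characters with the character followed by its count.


Input: 'qmmmp'
Operation: identify consecutive runs
Runs: 'q' -> q1, 'mmm' -> m3, 'p' -> p1
Encoded: q1m3p1


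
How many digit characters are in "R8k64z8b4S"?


Input string: 'R8k64z8b4S'
Operation: count digit characters (0-9)
Scan: 'R', '8'(digit), 'k', '6'(digit), '4'(digit), 'z', '8'(digit), 'b', '4'(digit), 'S'
Digits found: 5
Result: 5


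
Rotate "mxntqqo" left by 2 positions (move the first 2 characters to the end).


Input: 'mxntqqo', shift = 2
Operation: split at index 2 and swap parts
Front part s[0:2] = 'mx'
Back part s[2:] = 'ntqqo'
Rotated = back + front = 'ntqqo' + 'mx'
Result: ntqqomx


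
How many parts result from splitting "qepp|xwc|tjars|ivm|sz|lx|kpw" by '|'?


Input string: 'qepp|xwc|tjars|ivm|sz|lx|kpw'
Delimiter: '|'
Split result: 'qepp', 'xwc', 'tjars', 'ivm', 'sz', 'lx', 'kpw'
Number of parts: 7


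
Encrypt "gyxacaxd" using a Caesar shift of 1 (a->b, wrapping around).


Input: 'gyxacaxd', shift = 1
Operation: for each letter, (position + 1) mod 26
Mapping: 'g'(6+1=7)->'h', 'y'(24+1=25)->'z', 'x'(23+1=24)->'y', 'a'(0+1=1)->'b', 'c'(2+1=3)->'d', 'a'(0+1=1)->'b', 'x'(23+1=24)->'y', 'd'(3+1=4)->'e'
Result: hzybdbye


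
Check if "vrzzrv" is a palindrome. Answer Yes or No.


Input string: 'vrzzrv'
Reversed: 'vrzzrv'
Compare pairs: s[0]='v' vs s[5]='v' (match), s[1]='r' vs s[4]='r' (match), s[2]='z' vs s[3]='z' (match)
Palindrome: Yes


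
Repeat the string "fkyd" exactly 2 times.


Input string: 'fkyd'
Operation: repeat 2 times
Concatenation: 'fkyd' + 'fkyd'
Result: fkydfkyd


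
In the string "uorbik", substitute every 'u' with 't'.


Input string: 'uorbik'
Operation: replace 'u' with 't'
Positions of 'u': 0
After replacement: torbik


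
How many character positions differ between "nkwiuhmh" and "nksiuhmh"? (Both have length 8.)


String 1: 'nkwiuhmh'
String 2: 'nksiuhmh'
Compare each position: pos 0: 'n'=='n', pos 1: 'k'=='k', pos 2: 'w'!='s', pos 3: 'i'=='i', pos 4: 'u'=='u', pos 5: 'h'=='h', pos 6: 'm'=='m', pos 7: 'h'=='h'
Differing positions: 1
Hamming distance: 1


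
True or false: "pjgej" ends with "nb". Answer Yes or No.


Input string: 'pjgej'
Suffix to check: 'nb'
Last 2 characters of input: 'ej'
Match: False
Result: No


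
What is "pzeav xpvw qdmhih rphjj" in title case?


Input string: 'pzeav xpvw qdmhih rphjj'
Operation: capitalize first letter of each word
Word transformations: 'pzeav'->'Pzeav', 'xpvw'->'Xpvw', 'qdmhih'->'Qdmhih', 'rphjj'->'Rphjj'
Result: Pzeav Xpvw Qdmhih Rphjj


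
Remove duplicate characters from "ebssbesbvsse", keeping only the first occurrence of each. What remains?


Input: 'ebssbesbvsse'
Operation: keep first occurrence of each character
Scan: s[0]='e' new -> keep; s[1]='b' new -> keep; s[2]='s' new -> keep; s[3]='s' seen -> skip; s[4]='b' seen -> skip; s[5]='e' seen -> skip; s[6]='s' seen -> skip; s[7]='b' seen -> skip; s[8]='v' new -> keep; s[9]='s' seen -> skip; s[10]='s' seen -> skip; s[11]='e' seen -> skip
Result: ebsv


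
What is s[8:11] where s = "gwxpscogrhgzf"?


Input string: 'gwxpscogrhgzf'
Operation: slice [8:11]
Extract characters: s[8]='r', s[9]='h', s[10]='g'
Result: rhg


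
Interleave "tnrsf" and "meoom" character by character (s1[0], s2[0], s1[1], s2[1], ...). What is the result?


String 1: 'tnrsf'
String 2: 'meoom'
Operation: alternate characters
Pairs: 't'+'m', 'n'+'e', 'r'+'o', 's'+'o', 'f'+'m'
Result: tmnerosofm


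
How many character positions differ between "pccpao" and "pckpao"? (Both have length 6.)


String 1: 'pccpao'
String 2: 'pckpao'
Compare each position: pos 0: 'p'=='p', pos 1: 'c'=='c', pos 2: 'c'!='k', pos 3: 'p'=='p', pos 4: 'a'=='a', pos 5: 'o'=='o'
Differing positions: 1
Hamming distance: 1


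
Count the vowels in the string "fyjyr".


Input string: 'fyjyr'
Operation: count vowels (a, e, i, o, u)
Scan: s[0]='f', s[1]='y', s[2]='j', s[3]='y', s[4]='r'
Vowels found: 0
Result: 0


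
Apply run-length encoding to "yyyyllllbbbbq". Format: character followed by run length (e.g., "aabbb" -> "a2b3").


Input: 'yyyyllllbbbbq'
Operation: identify consecutive runs
Runs: 'yyyy' -> y4, 'llll' -> l4, 'bbbb' -> b4, 'q' -> q1
Encoded: y4l4b4q1


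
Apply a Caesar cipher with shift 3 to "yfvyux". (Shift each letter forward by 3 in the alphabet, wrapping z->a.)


Input: 'yfvyux', shift = 3
Operation: for each letter, (position + 3) mod 26
Mapping: 'y'(24+3=27, 27 mod 26=1)->'b', 'f'(5+3=8)->'i', 'v'(21+3=24)->'y', 'y'(24+3=27, 27 mod 26=1)->'b', 'u'(20+3=23)->'x', 'x'(23+3=26, 26 mod 26=0)->'a'
Result: biybxa


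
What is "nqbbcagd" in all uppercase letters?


Input string: 'nqbbcagd'
Operation: convert each letter to uppercase
Mapping: 'n'->'N', 'q'->'Q', 'b'->'B', 'b'->'B', 'c'->'C', 'a'->'A', 'g'->'G', 'd'->'D'
Result: NQBBCAGD


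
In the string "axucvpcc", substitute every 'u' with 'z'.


Input string: 'axucvpcc'
Operation: replace 'u' with 'z'
Positions of 'u': 2
After replacement: axzcvpcc


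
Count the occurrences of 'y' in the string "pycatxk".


Input string: 'pycatxk'
Target character: 'y'
Scan each position: s[1]='y'
Matches found at indices: 1
Total: 1


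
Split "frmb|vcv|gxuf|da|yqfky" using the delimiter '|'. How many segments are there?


Input string: 'frmb|vcv|gxuf|da|yqfky'
Delimiter: '|'
Split result: 'frmb', 'vcv', 'gxuf', 'da', 'yqfky'
Number of parts: 5


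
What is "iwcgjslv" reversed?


Input string: 'iwcgjslv'
Operation: reverse character order
Original order: 'i' -> 'w' -> 'c' -> 'g' -> 'j' -> 's' -> 'l' -> 'v'
Reversed order: 'v' -> 'l' -> 's' -> 'j' -> 'g' -> 'c' -> 'w' -> 'i'
Result: vlsjgcwi


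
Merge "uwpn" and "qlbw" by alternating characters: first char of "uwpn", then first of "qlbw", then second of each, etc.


String 1: 'uwpn'
String 2: 'qlbw'
Operation: alternate characters
Pairs: 'u'+'q', 'w'+'l', 'p'+'b', 'n'+'w'
Result: uqwlpbnw


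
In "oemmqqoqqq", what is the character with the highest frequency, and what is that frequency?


Input: 'oemmqqoqqq'
Operation: tally each character
Counts: 'e':1, 'm':2, 'o':2, 'q':5
Maximum: 'q' appears 5 times


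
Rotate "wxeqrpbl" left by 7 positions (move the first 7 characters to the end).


Input: 'wxeqrpbl', shift = 7
Operation: split at index 7 and swap parts
Front part s[0:7] = 'wxeqrpb'
Back part s[7:] = 'l'
Rotated = back + front = 'l' + 'wxeqrpb'
Result: lwxeqrpb


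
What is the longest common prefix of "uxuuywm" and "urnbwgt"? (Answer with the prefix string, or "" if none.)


String 1: 'uxuuywm'
String 2: 'urnbwgt'
Compare position by position:
pos 0: 'u' vs 'u' match
pos 1: 'x' vs 'r' differ -> stop
Longest common prefix: "u" (length 1)


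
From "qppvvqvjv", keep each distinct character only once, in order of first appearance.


Input: 'qppvvqvjv'
Operation: keep first occurrence of each character
Scan: s[0]='q' new -> keep; s[1]='p' new -> keep; s[2]='p' seen -> skip; s[3]='v' new -> keep; s[4]='v' seen -> skip; s[5]='q' seen -> skip; s[6]='v' seen -> skip; s[7]='j' new -> keep; s[8]='v' seen -> skip
Result: qpvj


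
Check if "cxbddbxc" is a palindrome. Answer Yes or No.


Input string: 'cxbddbxc'
Reversed: 'cxbddbxc'
Compare pairs: s[0]='c' vs s[7]='c' (match), s[1]='x' vs s[6]='x' (match), s[2]='b' vs s[5]='b' (match), s[3]='d' vs s[4]='d' (match)
Palindrome: Yes


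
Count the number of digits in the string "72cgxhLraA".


Input string: '72cgxhLraA'
Operation: count digit characters (0-9)
Scan: '7'(digit), '2'(digit), 'c', 'g', 'x', 'h', 'L', 'r', 'a', 'A'
Digits found: 2
Result: 2


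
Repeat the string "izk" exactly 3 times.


Input string: 'izk'
Operation: repeat 3 times
Concatenation: 'izk' + 'izk' + 'izk'
Result: izkizkizk


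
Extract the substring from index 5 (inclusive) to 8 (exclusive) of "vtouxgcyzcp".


Input string: 'vtouxgcyzcp'
Operation: slice [5:8]
Extract characters: s[5]='g', s[6]='c', s[7]='y'
Result: gcy


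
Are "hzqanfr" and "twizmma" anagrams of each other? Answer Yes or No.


String 1: 'hzqanfr' -> sorted: 'afhnqrz'
String 2: 'twizmma' -> sorted: 'aimmtwz'
Compare sorted forms: 'afhnqrz' != 'aimmtwz'
Anagram: No


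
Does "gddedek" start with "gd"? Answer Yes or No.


Input string: 'gddedek'
Prefix to check: 'gd'
First 2 characters of input: 'gd'
Match: True
Result: Yes


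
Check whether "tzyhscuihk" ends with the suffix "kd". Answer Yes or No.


Input string: 'tzyhscuihk'
Suffix to check: 'kd'
Last 2 characters of input: 'hk'
Match: False
Result: No


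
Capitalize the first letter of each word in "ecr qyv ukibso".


Input string: 'ecr qyv ukibso'
Operation: capitalize first letter of each word
Word transformations: 'ecr'->'Ecr', 'qyv'->'Qyv', 'ukibso'->'Ukibso'
Result: Ecr Qyv Ukibso


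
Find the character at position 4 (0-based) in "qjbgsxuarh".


Input string: 'qjbgsxuarh'
Operation: get character at index 4
Index mapping: s[0]='q', s[1]='j', s[2]='b', s[3]='g', s[4]='s'
Result: 's'


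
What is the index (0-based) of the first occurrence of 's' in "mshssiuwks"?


Input string: 'mshssiuwks'
Target: 's'
Scanning left to right: s[0]='m', s[1]='s'
First match at index: 1


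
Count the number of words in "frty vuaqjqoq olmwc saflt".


Input string: 'frty vuaqjqoq olmwc saflt'
Operation: split by spaces
Words found: 'frty', 'vuaqjqoq', 'olmwc', 'saflt'
Word count: 4


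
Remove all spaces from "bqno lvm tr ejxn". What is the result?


Input string: 'bqno lvm tr ejxn'
Operation: remove all spaces
Words: 'bqno', 'lvm', 'tr', 'ejxn'
Join without spaces: bqnolvmtrejxn


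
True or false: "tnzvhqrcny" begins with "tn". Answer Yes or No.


Input string: 'tnzvhqrcny'
Prefix to check: 'tn'
First 2 characters of input: 'tn'
Match: True
Result: Yes


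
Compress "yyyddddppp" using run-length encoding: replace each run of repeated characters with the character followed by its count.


Input: 'yyyddddppp'
Operation: identify consecutive runs
Runs: 'yyy' -> y3, 'dddd' -> d4, 'ppp' -> p3
Encoded: y3d4p3


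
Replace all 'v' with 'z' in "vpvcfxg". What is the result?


Input string: 'vpvcfxg'
Operation: replace 'v' with 'z'
Positions of 'v': 0, 2
After replacement: zpzcfxg


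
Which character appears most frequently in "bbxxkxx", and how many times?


Input: 'bbxxkxx'
Operation: tally each character
Counts: 'b':2, 'k':1, 'x':4
Maximum: 'x' appears 4 times
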